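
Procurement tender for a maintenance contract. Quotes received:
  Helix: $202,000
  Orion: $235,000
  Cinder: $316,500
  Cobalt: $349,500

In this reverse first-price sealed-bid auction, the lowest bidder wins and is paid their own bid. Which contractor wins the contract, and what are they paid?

Helix is paid $202,000

Reverse first-price sealed-bid auction: the lowest bidder wins and is paid their own bid.
Sorting bids: 202,000 (Helix) < 235,000 (Orion) < 316,500 (Cinder) < 349,500 (Cobalt)
First-price: Helix is paid what they bid, $202,000.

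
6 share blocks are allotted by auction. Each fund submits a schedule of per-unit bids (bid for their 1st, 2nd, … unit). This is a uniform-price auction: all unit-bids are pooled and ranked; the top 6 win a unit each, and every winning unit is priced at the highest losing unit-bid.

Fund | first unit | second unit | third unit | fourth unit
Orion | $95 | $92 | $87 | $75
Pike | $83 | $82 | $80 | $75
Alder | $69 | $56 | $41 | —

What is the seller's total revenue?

All unit-bids, highest first — top 6: 95 (Orion-1), 92 (Orion-2), 87 (Orion-3), 83 (Pike-1), 82 (Pike-2), 80 (Pike-3)
Highest rejected unit-bid = $75.
Allocation: Orion 3, Pike 3. Every unit priced at $75.
Revenue = 6 × 75 = $450.

Total revenue: $450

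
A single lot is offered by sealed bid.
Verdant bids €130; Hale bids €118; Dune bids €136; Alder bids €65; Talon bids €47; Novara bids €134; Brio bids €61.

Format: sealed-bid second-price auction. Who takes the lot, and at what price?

Dune pays €134

Sorting bids: 136 (Dune) > 134 (Novara) > 130 (Verdant) > 118 (Hale) > 65 (Alder) > 61 (Brio) > …
Dune wins with the highest bid; price is set by the runner-up at €134.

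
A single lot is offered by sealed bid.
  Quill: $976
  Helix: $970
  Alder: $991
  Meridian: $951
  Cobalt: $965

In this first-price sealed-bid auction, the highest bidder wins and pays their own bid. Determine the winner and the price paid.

Rule: the highest bidder wins and pays their own bid.
Sorting bids: 991 (Alder) > 976 (Quill) > 970 (Helix) > 965 (Cobalt) > 951 (Meridian)
Alder is highest → pays own bid, $991.

Alder pays $991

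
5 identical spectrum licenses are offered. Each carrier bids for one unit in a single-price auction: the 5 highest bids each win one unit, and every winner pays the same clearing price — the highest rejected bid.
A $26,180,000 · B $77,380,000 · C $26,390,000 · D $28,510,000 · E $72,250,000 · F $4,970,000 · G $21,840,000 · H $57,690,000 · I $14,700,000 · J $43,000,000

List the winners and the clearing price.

B, E, H, J, D; each pays $26,390,000

Bids ranked high→low: 77,380,000 (B), 72,250,000 (E), 57,690,000 (H), 43,000,000 (J), 28,510,000 (D), 26,390,000 (C), 26,180,000 (A), …
Winners (5 units): B, E, H, J, D.
Clearing price = highest rejected bid = $26,390,000.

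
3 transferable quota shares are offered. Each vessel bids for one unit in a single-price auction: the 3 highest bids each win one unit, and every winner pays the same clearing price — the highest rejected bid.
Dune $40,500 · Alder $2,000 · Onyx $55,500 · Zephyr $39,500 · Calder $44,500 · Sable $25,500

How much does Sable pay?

Ordering the bids: 55,500 (Onyx), 44,500 (Calder), 40,500 (Dune), 39,500 (Zephyr), 25,500 (Sable), …
The 3 highest are Onyx, Calder, Dune.
Highest unsuccessful bid: $39,500 → clearing price.
Sable does not win → pays $0.

Sable pays $0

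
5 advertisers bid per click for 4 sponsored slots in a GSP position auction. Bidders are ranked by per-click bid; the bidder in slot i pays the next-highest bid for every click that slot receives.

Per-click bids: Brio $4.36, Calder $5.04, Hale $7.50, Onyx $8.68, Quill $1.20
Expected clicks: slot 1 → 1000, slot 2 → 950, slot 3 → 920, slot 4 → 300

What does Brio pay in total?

Brio pays $360.00

Per-click bids in order: $8.68 (Onyx) > $7.50 (Hale) > $5.04 (Calder) > $4.36 (Brio) > $1.20 (Quill)
Brio holds slot 4 → pays next bid $1.20 × 300 clicks = $360.00.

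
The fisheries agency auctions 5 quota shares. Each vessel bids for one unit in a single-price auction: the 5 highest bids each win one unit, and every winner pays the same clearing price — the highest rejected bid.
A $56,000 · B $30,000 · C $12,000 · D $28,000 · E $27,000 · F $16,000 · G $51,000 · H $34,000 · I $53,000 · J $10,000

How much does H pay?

H pays $28,000

Ordering the bids: 56,000 (A), 53,000 (I), 51,000 (G), 34,000 (H), 30,000 (B), 28,000 (D), 27,000 (E), …
Winners (5 units): A, I, G, H, B.
Clearing price = highest rejected bid = $28,000.
H wins → pays $28,000.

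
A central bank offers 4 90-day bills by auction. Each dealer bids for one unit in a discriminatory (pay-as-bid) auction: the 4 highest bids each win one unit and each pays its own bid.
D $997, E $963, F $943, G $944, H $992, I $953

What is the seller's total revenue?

Total revenue: $3,905

Bids ranked high→low: 997 (D), 992 (H), 963 (E), 953 (I), 944 (G), 943 (F)
Winners (4 units): D, H, E, I.
Total revenue = 997 + 992 + 963 + 953 = $3,905.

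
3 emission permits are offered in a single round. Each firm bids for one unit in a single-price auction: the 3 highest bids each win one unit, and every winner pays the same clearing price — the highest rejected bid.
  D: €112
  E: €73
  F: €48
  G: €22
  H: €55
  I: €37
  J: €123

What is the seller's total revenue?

Total revenue: €165

Ordering the bids: 123 (J), 112 (D), 73 (E), 55 (H), 48 (F), …
Winners (3 units): J, D, E.
Clearing price = highest rejected bid = €55.
Total revenue = 3 × €55 = €165.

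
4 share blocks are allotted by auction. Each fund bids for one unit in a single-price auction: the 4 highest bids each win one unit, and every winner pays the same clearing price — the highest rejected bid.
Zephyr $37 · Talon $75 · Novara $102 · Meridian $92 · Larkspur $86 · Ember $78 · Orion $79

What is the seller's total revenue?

Total revenue: $312

Ordering the bids: 102 (Novara), 92 (Meridian), 86 (Larkspur), 79 (Orion), 78 (Ember), 75 (Talon), …
Top 4: Novara, Meridian, Larkspur, Orion.
Clearing price = highest rejected bid = $78.
Total revenue = 4 × $78 = $312.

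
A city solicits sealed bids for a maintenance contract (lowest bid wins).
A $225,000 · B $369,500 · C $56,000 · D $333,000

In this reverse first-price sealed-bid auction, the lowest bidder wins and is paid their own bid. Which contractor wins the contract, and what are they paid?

C is paid $56,000

Sorting bids: 56,000 (C) < 225,000 (A) < 333,000 (D) < 369,500 (B)
C is lowest → is paid own bid, $56,000.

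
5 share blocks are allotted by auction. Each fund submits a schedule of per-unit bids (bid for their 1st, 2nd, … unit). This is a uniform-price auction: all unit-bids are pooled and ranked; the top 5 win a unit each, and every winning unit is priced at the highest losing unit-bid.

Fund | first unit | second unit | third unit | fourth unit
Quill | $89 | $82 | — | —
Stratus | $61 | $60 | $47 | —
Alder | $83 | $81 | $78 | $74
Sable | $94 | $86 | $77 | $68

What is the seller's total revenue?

Merging the schedules and taking the best 5: 94 (Sable-1), 89 (Quill-1), 86 (Sable-2), 83 (Alder-1), 82 (Quill-2)
First bid not allocated: $81.
Allocation: Alder 1, Quill 2, Sable 2. Every unit priced at $81.
Revenue = 5 × 81 = $405.

Total revenue: $405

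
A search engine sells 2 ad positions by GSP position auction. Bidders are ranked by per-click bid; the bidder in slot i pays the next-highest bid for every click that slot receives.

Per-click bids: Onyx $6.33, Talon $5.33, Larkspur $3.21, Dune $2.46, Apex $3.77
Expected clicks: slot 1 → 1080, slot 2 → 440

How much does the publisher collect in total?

Per-click bids in order: $6.33 (Onyx) > $5.33 (Talon) > $3.77 (Apex) > …
Slot 1: Onyx pays $5.33 × 1080 = $5756.40
Slot 2: Talon pays $3.77 × 440 = $1658.80
Total = $7415.20

Total revenue: $7415.20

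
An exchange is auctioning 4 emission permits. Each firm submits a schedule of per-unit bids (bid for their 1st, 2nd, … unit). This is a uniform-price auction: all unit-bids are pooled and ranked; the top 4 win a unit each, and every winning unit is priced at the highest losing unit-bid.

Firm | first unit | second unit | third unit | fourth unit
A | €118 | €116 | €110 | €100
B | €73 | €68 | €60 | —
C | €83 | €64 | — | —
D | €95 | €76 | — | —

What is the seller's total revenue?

Total revenue: €380

Pooled unit-bids ranked (top 4): 118 (A-1), 116 (A-2), 110 (A-3), 100 (A-4)
The (k+1)-th unit-bid is €95.
Allocation: A 4. Every unit priced at €95.
Revenue = 4 × 95 = €380.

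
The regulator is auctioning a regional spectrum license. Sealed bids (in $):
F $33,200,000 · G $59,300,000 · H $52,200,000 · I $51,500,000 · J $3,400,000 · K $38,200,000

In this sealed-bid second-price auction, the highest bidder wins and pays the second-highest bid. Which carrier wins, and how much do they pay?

G pays $52,200,000

Sealed-bid second-price auction: the highest bidder wins and pays the second-highest bid.
Bids ranked: 59,300,000 (G) > 52,200,000 (H) > 51,500,000 (I) > 38,200,000 (K) > 33,200,000 (F) > 3,400,000 (J)
Second-price: G pays H's bid of $52,200,000.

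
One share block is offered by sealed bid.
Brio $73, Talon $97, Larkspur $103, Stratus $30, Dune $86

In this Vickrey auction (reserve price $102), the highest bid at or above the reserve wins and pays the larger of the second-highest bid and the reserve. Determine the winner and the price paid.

Larkspur pays $102

Vickrey auction (reserve price $102): the highest bid at or above the reserve wins and pays the larger of the second-highest bid and the reserve.
Bids ranked: 103 (Larkspur) > 97 (Talon) > 86 (Dune) > 73 (Brio) > 30 (Stratus)
Larkspur has the top bid at or above the reserve ($103).
Second-highest bid $97 is below the reserve $102, so the reserve binds → payment $102.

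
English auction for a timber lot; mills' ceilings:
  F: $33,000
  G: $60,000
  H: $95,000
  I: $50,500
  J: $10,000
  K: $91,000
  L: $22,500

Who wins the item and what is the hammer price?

Open ascending-bid auction: the price rises until one bidder remains; the winner pays the price at which the last rival dropped out.
Limits in order: 95,000 (H) > 91,000 (K) > 60,000 (G) > 50,500 (I) > 33,000 (F) > 22,500 (L) > …
Once the price passes $91,000, only H is left; the hammer falls at K's limit of $91,000.

H wins at $91,000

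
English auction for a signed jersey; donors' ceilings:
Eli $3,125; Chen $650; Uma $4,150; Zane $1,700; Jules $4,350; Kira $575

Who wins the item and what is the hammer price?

Jules wins at $4,150

Sorting limits: 4,350 (Jules) > 4,150 (Uma) > 3,125 (Eli) > 1,700 (Zane) > 650 (Chen) > 575 (Kira)
Once the price passes $4,150, only Jules is left; the hammer falls at Uma's limit of $4,150.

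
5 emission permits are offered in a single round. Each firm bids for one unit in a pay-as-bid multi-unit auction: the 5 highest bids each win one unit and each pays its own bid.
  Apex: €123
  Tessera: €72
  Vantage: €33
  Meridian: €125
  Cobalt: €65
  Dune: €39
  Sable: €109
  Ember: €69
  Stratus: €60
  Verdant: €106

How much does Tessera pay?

Bids ranked high→low: 125 (Meridian), 123 (Apex), 109 (Sable), 106 (Verdant), 72 (Tessera), 69 (Ember), 65 (Cobalt), …
Top 5: Meridian, Apex, Sable, Verdant, Tessera.
Tessera wins → own bid €72.

Tessera pays €72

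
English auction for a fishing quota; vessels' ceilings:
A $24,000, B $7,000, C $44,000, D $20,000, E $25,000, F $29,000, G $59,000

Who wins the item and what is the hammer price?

G wins at $44,000

Ascending (English) auction: the price rises until one bidder remains; the winner pays the price at which the last rival dropped out.
Sorting limits: 59,000 (G) > 44,000 (C) > 29,000 (F) > 25,000 (E) > 24,000 (A) > 20,000 (D) > …
C is the last rival to drop out, at $44,000; G remains and wins at that price.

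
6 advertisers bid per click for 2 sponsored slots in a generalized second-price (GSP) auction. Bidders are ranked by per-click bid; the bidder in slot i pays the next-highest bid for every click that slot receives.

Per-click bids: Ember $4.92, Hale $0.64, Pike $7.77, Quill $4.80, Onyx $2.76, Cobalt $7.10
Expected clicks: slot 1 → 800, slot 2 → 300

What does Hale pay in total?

Per-click bids in order: $7.77 (Pike) > $7.10 (Cobalt) > $4.92 (Ember) > …
Hale ranks below slot 2 → no slot, pays nothing.

Hale pays $0.00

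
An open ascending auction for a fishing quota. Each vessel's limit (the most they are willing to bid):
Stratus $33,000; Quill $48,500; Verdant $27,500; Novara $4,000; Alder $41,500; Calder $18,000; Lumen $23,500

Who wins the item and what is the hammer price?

Sorting limits: 48,500 (Quill) > 41,500 (Alder) > 33,000 (Stratus) > 27,500 (Verdant) > 23,500 (Lumen) > 18,000 (Calder) > …
Bidding ends when Alder exits at $41,500; Quill takes it.

Quill wins at $41,500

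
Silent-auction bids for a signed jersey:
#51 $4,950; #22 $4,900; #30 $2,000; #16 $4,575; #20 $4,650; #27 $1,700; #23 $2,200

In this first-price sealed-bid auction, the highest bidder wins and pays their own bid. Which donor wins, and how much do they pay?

Bids ranked: 4,950 (#51) > 4,900 (#22) > 4,650 (#20) > 4,575 (#16) > 2,200 (#23) > 2,000 (#30) > …
First-price: #51 pays what they bid, $4,950.

#51 pays $4,950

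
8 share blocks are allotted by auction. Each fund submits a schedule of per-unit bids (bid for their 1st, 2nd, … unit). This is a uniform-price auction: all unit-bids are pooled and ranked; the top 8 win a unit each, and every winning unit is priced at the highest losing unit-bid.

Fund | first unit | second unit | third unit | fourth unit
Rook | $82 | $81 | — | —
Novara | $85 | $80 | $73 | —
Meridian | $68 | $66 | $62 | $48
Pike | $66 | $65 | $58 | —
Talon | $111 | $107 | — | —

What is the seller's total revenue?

Merging the schedules and taking the best 8: 111 (Talon-1), 107 (Talon-2), 85 (Novara-1), 82 (Rook-1), 81 (Rook-2), 80 (Novara-2), 73 (Novara-3), 68 (Meridian-1)
The (k+1)-th unit-bid is $66.
Allocation: Meridian 1, Novara 3, Rook 2, Talon 2. Every unit priced at $66.
Revenue = 8 × 66 = $528.

Total revenue: $528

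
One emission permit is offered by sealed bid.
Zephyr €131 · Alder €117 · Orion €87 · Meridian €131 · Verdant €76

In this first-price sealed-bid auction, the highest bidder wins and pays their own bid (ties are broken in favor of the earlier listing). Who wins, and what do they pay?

Zephyr pays €131

Bids ranked: 131 (Zephyr) > 131 (Meridian) > 117 (Alder) > 87 (Orion) > 76 (Verdant)
Tie at €131 → Zephyr wins by tie-break.
First-price: Zephyr pays what they bid, €131.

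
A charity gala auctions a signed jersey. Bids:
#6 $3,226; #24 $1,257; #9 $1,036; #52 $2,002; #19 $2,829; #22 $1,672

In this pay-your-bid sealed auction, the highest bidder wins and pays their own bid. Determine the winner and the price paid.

Bids in order: 3,226 (#6) > 2,829 (#19) > 2,002 (#52) > 1,672 (#22) > 1,257 (#24) > 1,036 (#9)
#6 has the highest bid and pays exactly that: $3,226.

#6 pays $3,226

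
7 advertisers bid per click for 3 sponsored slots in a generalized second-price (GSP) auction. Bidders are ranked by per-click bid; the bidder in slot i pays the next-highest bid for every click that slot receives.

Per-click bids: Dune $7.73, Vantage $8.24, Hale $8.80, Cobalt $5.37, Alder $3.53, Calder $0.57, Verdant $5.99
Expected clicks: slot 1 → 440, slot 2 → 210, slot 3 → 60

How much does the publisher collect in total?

Sorting advertisers: $8.80 (Hale) > $8.24 (Vantage) > $7.73 (Dune) > $5.99 (Verdant) > …
Slot 1: Hale pays $8.24 × 440 = $3625.60
Slot 2: Vantage pays $7.73 × 210 = $1623.30
Slot 3: Dune pays $5.99 × 60 = $359.40
Total = $5608.30

Total revenue: $5608.30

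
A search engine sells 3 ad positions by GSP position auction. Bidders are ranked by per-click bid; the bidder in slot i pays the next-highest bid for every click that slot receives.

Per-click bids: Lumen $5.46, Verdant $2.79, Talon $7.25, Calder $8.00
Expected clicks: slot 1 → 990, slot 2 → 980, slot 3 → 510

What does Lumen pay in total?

Lumen pays $1422.90

Sorting advertisers: $8.00 (Calder) > $7.25 (Talon) > $5.46 (Lumen) > $2.79 (Verdant)
Lumen holds slot 3 → pays next bid $2.79 × 510 clicks = $1422.90.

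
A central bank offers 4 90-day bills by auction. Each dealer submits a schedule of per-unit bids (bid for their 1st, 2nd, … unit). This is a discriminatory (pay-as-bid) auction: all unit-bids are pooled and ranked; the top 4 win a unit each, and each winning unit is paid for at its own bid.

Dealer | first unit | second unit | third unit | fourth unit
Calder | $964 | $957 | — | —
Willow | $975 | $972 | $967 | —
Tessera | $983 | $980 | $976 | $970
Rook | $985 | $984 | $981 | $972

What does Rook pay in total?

Rook pays $2,950

Pooled unit-bids ranked (top 4): 985 (Rook-1), 984 (Rook-2), 983 (Tessera-1), 981 (Rook-3)
Next rejected bid: $980 (not a price — pay-as-bid).
Rook's winning unit-bids: 985 + 984 + 981 = $2,950.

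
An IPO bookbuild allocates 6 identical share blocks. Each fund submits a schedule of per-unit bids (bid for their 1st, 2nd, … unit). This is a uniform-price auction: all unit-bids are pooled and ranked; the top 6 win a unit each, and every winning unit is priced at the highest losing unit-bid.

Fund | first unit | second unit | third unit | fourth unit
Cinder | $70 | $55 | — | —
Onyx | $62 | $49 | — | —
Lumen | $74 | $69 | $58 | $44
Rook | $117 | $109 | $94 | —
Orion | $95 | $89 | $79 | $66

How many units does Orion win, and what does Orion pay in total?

All unit-bids, highest first — top 6: 117 (Rook-1), 109 (Rook-2), 95 (Orion-1), 94 (Rook-3), 89 (Orion-2), 79 (Orion-3)
First bid not allocated: $74.
Orion wins 3 unit(s) at $74 each.

Orion: 3 units, pays $222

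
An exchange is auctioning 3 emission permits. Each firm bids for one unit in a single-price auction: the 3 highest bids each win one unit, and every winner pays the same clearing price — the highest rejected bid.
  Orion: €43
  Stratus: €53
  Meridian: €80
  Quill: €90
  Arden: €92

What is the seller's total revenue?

Total revenue: €159

Bids ranked high→low: 92 (Arden), 90 (Quill), 80 (Meridian), 53 (Stratus), 43 (Orion)
Winners (3 units): Arden, Quill, Meridian.
First losing bid is Stratus's €53, which sets the uniform price.
Total revenue = 3 × €53 = €159.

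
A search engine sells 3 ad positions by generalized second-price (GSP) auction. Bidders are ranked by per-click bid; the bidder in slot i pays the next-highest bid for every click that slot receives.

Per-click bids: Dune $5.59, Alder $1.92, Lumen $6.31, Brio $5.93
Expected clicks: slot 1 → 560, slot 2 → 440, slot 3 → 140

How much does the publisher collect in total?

Total revenue: $6049.20

Ranked by bid: $6.31 (Lumen) > $5.93 (Brio) > $5.59 (Dune) > $1.92 (Alder)
Slot 1: Lumen pays $5.93 × 560 = $3320.80
Slot 2: Brio pays $5.59 × 440 = $2459.60
Slot 3: Dune pays $1.92 × 140 = $268.80
Total = $6049.20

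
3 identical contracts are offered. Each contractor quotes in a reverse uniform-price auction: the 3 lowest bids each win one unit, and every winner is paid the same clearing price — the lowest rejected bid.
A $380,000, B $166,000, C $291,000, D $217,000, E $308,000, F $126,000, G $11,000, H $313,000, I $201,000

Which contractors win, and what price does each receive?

G, F, B; each is paid $201,000

Bids ranked low→high: 11,000 (G), 126,000 (F), 166,000 (B), 201,000 (I), 217,000 (D), …
Winners (3 units): G, F, B.
Clearing price = lowest rejected bid = $201,000.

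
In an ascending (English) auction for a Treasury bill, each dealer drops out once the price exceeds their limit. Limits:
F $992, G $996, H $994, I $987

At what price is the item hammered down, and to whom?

G wins at $994

Limits ranked: 996 (G) > 994 (H) > 992 (F) > 987 (I)
Bidding ends when H exits at $994; G takes it.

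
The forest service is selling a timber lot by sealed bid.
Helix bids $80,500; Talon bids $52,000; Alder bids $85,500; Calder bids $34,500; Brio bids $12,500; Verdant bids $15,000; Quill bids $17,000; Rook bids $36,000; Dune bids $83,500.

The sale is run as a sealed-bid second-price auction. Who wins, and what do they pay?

Bids in order: 85,500 (Alder) > 83,500 (Dune) > 80,500 (Helix) > 52,000 (Talon) > 36,000 (Rook) > 34,500 (Calder) > …
Alder wins with the highest bid; price is set by the runner-up at $83,500.

Alder pays $83,500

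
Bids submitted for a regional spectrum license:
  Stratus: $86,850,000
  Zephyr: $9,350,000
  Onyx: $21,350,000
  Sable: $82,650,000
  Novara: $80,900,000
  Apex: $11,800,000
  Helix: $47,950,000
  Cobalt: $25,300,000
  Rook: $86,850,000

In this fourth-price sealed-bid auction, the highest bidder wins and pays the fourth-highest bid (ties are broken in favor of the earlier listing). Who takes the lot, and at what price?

Rule: the highest bidder wins and pays the fourth-highest bid.
Sorting bids: 86,850,000 (Stratus) > 86,850,000 (Rook) > 82,650,000 (Sable) > 80,900,000 (Novara) > 47,950,000 (Helix) > 25,300,000 (Cobalt) > …
Stratus and Rook tie at $86,850,000; tie-break gives it to Stratus.
Stratus wins; payment is bid #4 in the ranking = $80,900,000.

Stratus pays $80,900,000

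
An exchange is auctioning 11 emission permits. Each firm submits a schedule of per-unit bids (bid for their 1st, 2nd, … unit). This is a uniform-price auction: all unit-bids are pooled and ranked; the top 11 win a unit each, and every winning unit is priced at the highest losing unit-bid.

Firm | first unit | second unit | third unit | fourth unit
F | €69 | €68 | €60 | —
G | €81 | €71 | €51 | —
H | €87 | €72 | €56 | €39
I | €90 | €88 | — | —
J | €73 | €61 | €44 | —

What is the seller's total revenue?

All unit-bids, highest first — top 11: 90 (I-1), 88 (I-2), 87 (H-1), 81 (G-1), 73 (J-1), 72 (H-2), 71 (G-2), 69 (F-1), 68 (F-2), 61 (J-2), 60 (F-3)
Highest rejected unit-bid = €56.
Allocation: F 3, G 2, H 2, I 2, J 2. Every unit priced at €56.
Revenue = 11 × 56 = €616.

Total revenue: €616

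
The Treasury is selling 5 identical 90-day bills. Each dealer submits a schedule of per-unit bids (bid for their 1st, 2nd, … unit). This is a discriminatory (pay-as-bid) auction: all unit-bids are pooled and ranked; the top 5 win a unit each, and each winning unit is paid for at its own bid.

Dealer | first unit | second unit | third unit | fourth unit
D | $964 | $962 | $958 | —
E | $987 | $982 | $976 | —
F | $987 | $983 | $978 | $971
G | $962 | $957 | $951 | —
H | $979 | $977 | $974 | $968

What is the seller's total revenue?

Merging the schedules and taking the best 5: 987 (E-1), 987 (F-1), 983 (F-2), 982 (E-2), 979 (H-1)
Next rejected bid: $978 (not a price — pay-as-bid).
Each winning unit pays its own bid.
Revenue = 987 + 987 + 983 + 982 + 979 = $4,918.

Total revenue: $4,918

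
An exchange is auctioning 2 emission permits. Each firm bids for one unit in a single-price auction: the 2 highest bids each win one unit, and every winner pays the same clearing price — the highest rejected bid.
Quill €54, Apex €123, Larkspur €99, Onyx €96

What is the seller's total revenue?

Total revenue: €192

Bids ranked high→low: 123 (Apex), 99 (Larkspur), 96 (Onyx), 54 (Quill)
Top 2: Apex, Larkspur.
Clearing price = highest rejected bid = €96.
Total revenue = 2 × €96 = €192.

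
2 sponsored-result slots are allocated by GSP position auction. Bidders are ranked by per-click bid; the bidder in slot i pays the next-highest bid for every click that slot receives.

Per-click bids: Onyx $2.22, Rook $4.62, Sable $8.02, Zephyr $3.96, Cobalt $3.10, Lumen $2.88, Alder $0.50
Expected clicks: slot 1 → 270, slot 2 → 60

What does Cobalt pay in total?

Cobalt pays $0.00

Ranked by bid: $8.02 (Sable) > $4.62 (Rook) > $3.96 (Zephyr) > …
Cobalt ranks below slot 2 → no slot, pays nothing.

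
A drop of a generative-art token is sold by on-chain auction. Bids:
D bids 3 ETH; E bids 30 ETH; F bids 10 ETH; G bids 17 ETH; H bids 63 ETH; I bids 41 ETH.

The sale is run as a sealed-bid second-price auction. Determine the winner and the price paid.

H pays 41 ETH

Bids in order: 63 (H) > 41 (I) > 30 (E) > 17 (G) > 10 (F) > 3 (D)
Second-price: H pays I's bid of 41 ETH.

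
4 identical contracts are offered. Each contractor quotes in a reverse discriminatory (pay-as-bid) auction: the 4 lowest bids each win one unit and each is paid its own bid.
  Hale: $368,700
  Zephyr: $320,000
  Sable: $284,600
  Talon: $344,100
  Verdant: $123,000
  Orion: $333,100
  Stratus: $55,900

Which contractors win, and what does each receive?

Sorting: 55,900 (Stratus), 123,000 (Verdant), 284,600 (Sable), 320,000 (Zephyr), 333,100 (Orion), 344,100 (Talon), …
Lowest 4: Stratus, Verdant, Sable, Zephyr.
Each winner is paid its own bid: Stratus $55,900, Verdant $123,000, Sable $284,600, Zephyr $320,000.

Stratus $55,900, Verdant $123,000, Sable $284,600, Zephyr $320,000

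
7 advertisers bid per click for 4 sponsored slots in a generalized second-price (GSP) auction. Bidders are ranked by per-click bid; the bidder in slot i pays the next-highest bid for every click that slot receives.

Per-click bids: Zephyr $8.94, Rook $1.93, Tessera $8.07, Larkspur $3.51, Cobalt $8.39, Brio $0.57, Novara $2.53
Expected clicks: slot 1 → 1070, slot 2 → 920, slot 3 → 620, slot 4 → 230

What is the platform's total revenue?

Per-click bids in order: $8.94 (Zephyr) > $8.39 (Cobalt) > $8.07 (Tessera) > $3.51 (Larkspur) > $2.53 (Novara) > …
Slot 1: Zephyr pays $8.39 × 1070 = $8977.30
Slot 2: Cobalt pays $8.07 × 920 = $7424.40
Slot 3: Tessera pays $3.51 × 620 = $2176.20
Slot 4: Larkspur pays $2.53 × 230 = $581.90
Total = $19159.80

Total revenue: $19159.80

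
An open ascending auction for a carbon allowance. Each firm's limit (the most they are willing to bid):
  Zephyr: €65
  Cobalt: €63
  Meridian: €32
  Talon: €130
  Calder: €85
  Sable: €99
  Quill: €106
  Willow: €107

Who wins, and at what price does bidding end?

Rule: the price rises until one bidder remains; the winner pays the price at which the last rival dropped out.
Limits ranked: 130 (Talon) > 107 (Willow) > 106 (Quill) > 99 (Sable) > 85 (Calder) > 65 (Zephyr) > …
Bidding ends when Willow exits at €107; Talon takes it.

Talon wins at €107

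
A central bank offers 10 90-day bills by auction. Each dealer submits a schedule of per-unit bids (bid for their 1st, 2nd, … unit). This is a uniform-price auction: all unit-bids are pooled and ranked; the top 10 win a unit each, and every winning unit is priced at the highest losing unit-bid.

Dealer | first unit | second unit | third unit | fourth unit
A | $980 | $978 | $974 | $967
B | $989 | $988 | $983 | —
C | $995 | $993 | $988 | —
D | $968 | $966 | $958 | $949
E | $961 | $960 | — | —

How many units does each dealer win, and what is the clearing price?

All unit-bids, highest first — top 10: 995 (C-1), 993 (C-2), 989 (B-1), 988 (B-2), 988 (C-3), 983 (B-3), 980 (A-1), 978 (A-2), 974 (A-3), 968 (D-1)
First bid not allocated: $967.
Allocation: A 3, B 3, C 3, D 1.

A 3, B 3, C 3, D 1; clearing price $967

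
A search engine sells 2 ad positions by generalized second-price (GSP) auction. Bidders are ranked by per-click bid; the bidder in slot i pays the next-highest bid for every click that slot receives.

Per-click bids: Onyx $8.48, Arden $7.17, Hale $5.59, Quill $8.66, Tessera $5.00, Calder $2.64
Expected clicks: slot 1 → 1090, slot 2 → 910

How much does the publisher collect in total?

Total revenue: $15767.90

Ranked by bid: $8.66 (Quill) > $8.48 (Onyx) > $7.17 (Arden) > …
Slot 1: Quill pays $8.48 × 1090 = $9243.20
Slot 2: Onyx pays $7.17 × 910 = $6524.70
Total = $15767.90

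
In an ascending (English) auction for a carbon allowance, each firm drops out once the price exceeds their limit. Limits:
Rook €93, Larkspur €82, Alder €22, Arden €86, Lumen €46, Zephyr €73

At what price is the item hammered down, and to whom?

Rook wins at €86

Limits ranked: 93 (Rook) > 86 (Arden) > 82 (Larkspur) > 73 (Zephyr) > 46 (Lumen) > 22 (Alder)
Bidding ends when Arden exits at €86; Rook takes it.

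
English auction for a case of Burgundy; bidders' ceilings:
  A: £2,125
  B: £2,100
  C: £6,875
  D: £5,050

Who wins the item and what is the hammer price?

Ascending (English) auction: the price rises until one bidder remains; the winner pays the price at which the last rival dropped out.
Limits ranked: 6,875 (C) > 5,050 (D) > 2,125 (A) > 2,100 (B)
Bidding ends when D exits at £5,050; C takes it.

C wins at £5,050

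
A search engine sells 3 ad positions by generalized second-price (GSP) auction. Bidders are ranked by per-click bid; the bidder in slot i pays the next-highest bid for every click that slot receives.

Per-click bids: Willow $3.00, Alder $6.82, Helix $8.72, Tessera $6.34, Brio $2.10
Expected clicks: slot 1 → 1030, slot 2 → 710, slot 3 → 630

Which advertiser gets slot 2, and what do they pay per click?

Alder; $6.34 per click

Per-click bids in order: $8.72 (Helix) > $6.82 (Alder) > $6.34 (Tessera) > $3.00 (Willow) > …
Slot 2 goes to the second-ranked bidder, Alder, who pays the next bid down: $6.34/click.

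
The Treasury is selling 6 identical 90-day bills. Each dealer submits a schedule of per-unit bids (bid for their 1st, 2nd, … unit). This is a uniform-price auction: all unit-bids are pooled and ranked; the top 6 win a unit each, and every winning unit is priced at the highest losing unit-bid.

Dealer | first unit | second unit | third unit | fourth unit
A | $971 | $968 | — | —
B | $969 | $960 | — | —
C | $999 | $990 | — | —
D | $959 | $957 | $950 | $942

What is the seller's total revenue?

Total revenue: $5,754

Pooled unit-bids ranked (top 6): 999 (C-1), 990 (C-2), 971 (A-1), 969 (B-1), 968 (A-2), 960 (B-2)
First bid not allocated: $959.
Allocation: A 2, B 2, C 2. Every unit priced at $959.
Revenue = 6 × 959 = $5,754.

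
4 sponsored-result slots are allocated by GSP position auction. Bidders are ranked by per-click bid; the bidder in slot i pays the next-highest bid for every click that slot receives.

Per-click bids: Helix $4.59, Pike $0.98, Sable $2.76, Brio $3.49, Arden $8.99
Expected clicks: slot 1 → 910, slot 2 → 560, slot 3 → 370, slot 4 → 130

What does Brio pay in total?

Brio pays $1021.20

Ranked by bid: $8.99 (Arden) > $4.59 (Helix) > $3.49 (Brio) > $2.76 (Sable) > $0.98 (Pike)
Brio holds slot 3 → pays next bid $2.76 × 370 clicks = $1021.20.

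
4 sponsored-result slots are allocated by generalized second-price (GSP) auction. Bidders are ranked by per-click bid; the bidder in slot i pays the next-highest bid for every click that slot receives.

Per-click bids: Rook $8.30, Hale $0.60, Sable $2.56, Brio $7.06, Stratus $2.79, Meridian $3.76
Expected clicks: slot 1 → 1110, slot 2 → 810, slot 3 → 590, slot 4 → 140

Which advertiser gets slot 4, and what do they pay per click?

Per-click bids in order: $8.30 (Rook) > $7.06 (Brio) > $3.76 (Meridian) > $2.79 (Stratus) > $2.56 (Sable) > …
Slot 4 goes to the fourth-ranked bidder, Stratus, who pays the next bid down: $2.56/click.

Stratus; $2.56 per click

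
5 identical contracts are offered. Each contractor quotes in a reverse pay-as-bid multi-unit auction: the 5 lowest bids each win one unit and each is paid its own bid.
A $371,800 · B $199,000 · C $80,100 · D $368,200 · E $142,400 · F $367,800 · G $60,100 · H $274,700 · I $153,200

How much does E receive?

Ordering the bids: 60,100 (G), 80,100 (C), 142,400 (E), 153,200 (I), 199,000 (B), 274,700 (H), 367,800 (F), …
Winners (5 units): G, C, E, I, B.
E wins → own bid $142,400.

E is paid $142,400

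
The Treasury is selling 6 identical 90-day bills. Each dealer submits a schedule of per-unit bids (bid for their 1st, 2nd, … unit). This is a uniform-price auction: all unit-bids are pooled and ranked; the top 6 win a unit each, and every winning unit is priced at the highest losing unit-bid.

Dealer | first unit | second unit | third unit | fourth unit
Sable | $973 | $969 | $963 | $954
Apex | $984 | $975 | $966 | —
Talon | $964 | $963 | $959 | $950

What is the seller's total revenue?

Total revenue: $5,778

All unit-bids, highest first — top 6: 984 (Apex-1), 975 (Apex-2), 973 (Sable-1), 969 (Sable-2), 966 (Apex-3), 964 (Talon-1)
The (k+1)-th unit-bid is $963.
Allocation: Apex 3, Sable 2, Talon 1. Every unit priced at $963.
Revenue = 6 × 963 = $5,778.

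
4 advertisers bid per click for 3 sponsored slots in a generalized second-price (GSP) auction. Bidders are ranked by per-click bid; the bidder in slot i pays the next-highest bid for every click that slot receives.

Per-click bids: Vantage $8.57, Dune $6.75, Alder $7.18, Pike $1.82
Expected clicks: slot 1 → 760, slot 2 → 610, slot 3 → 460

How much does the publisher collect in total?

Per-click bids in order: $8.57 (Vantage) > $7.18 (Alder) > $6.75 (Dune) > $1.82 (Pike)
Slot 1: Vantage pays $7.18 × 760 = $5456.80
Slot 2: Alder pays $6.75 × 610 = $4117.50
Slot 3: Dune pays $1.82 × 460 = $837.20
Total = $10411.50

Total revenue: $10411.50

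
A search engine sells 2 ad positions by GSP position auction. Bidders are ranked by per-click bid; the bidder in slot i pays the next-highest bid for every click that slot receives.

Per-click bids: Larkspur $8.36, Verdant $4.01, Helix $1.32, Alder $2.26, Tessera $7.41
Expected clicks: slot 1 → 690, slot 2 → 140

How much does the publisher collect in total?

Sorting advertisers: $8.36 (Larkspur) > $7.41 (Tessera) > $4.01 (Verdant) > …
Slot 1: Larkspur pays $7.41 × 690 = $5112.90
Slot 2: Tessera pays $4.01 × 140 = $561.40
Total = $5674.30

Total revenue: $5674.30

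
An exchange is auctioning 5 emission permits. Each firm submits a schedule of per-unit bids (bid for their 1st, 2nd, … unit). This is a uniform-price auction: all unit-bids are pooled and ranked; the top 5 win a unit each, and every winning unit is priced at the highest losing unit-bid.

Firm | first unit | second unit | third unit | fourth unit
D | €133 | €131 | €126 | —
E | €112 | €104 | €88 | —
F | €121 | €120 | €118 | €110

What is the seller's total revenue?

Total revenue: €590

Pooled unit-bids ranked (top 5): 133 (D-1), 131 (D-2), 126 (D-3), 121 (F-1), 120 (F-2)
The (k+1)-th unit-bid is €118.
Allocation: D 3, F 2. Every unit priced at €118.
Revenue = 5 × 118 = €590.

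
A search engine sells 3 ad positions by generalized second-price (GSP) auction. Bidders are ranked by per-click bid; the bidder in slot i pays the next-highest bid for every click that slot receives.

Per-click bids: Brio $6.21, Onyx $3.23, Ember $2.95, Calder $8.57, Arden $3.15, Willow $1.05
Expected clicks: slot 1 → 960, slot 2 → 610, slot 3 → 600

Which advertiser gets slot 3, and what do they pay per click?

Onyx; $3.15 per click

Sorting advertisers: $8.57 (Calder) > $6.21 (Brio) > $3.23 (Onyx) > $3.15 (Arden) > …
Slot 3 goes to the third-ranked bidder, Onyx, who pays the next bid down: $3.15/click.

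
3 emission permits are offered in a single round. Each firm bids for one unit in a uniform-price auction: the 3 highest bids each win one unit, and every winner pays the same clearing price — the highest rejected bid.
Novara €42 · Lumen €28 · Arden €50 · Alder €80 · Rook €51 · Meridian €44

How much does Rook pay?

Bids ranked high→low: 80 (Alder), 51 (Rook), 50 (Arden), 44 (Meridian), 42 (Novara), …
Top 3: Alder, Rook, Arden.
Clearing price = highest rejected bid = €44.
Rook wins → pays €44.

Rook pays €44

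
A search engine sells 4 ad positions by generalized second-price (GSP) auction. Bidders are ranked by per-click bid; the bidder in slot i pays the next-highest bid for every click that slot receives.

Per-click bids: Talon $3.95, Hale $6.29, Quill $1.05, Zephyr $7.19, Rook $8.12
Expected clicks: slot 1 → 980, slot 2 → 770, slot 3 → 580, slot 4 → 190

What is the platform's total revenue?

Total revenue: $14380.00

Sorting advertisers: $8.12 (Rook) > $7.19 (Zephyr) > $6.29 (Hale) > $3.95 (Talon) > $1.05 (Quill)
Slot 1: Rook pays $7.19 × 980 = $7046.20
Slot 2: Zephyr pays $6.29 × 770 = $4843.30
Slot 3: Hale pays $3.95 × 580 = $2291.00
Slot 4: Talon pays $1.05 × 190 = $199.50
Total = $14380.00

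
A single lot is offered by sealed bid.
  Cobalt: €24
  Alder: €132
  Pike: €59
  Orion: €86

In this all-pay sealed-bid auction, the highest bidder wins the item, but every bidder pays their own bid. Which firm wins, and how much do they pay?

Sorting bids: 132 (Alder) > 86 (Orion) > 59 (Pike) > 24 (Cobalt)
Alder wins with the top bid; all bids are sunk regardless.

Alder pays €132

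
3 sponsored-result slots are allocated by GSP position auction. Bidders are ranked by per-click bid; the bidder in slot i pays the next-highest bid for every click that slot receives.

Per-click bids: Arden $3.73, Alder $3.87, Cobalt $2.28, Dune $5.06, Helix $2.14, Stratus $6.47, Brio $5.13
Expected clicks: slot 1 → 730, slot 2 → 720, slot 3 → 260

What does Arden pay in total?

Sorting advertisers: $6.47 (Stratus) > $5.13 (Brio) > $5.06 (Dune) > $3.87 (Alder) > …
Arden ranks below slot 3 → no slot, pays nothing.

Arden pays $0.00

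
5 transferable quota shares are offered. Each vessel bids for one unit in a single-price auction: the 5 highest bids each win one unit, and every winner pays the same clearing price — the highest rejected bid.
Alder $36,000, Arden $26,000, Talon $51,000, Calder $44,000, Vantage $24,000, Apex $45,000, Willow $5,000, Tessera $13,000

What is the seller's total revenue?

Ordering the bids: 51,000 (Talon), 45,000 (Apex), 44,000 (Calder), 36,000 (Alder), 26,000 (Arden), 24,000 (Vantage), 13,000 (Tessera), …
Top 5: Talon, Apex, Calder, Alder, Arden.
First losing bid is Vantage's $24,000, which sets the uniform price.
Total revenue = 5 × $24,000 = $120,000.

Total revenue: $120,000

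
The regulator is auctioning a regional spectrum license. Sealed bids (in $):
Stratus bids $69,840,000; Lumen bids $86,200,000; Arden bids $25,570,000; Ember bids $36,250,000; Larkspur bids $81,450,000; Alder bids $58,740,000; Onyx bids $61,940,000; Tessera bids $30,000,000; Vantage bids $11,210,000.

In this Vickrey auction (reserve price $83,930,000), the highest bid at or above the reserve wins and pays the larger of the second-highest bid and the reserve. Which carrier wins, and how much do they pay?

Lumen pays $83,930,000

Bids in order: 86,200,000 (Lumen) > 81,450,000 (Larkspur) > 69,840,000 (Stratus) > 61,940,000 (Onyx) > 58,740,000 (Alder) > 36,250,000 (Ember) > …
Lumen has the top bid at or above the reserve ($86,200,000).
max(second-highest $81,450,000, reserve $83,930,000) = $83,930,000.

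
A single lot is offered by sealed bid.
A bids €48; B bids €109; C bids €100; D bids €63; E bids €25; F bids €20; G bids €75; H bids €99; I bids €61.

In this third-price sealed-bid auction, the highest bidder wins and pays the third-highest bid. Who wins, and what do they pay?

B pays €99

Bids ranked: 109 (B) > 100 (C) > 99 (H) > 75 (G) > 63 (D) > 61 (I) > …
B wins; payment is bid #3 in the ranking = €99.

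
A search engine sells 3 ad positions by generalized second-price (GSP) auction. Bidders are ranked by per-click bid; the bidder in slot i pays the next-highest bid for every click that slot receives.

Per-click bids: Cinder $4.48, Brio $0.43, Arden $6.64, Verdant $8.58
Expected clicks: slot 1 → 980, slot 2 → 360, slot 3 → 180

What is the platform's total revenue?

Sorting advertisers: $8.58 (Verdant) > $6.64 (Arden) > $4.48 (Cinder) > $0.43 (Brio)
Slot 1: Verdant pays $6.64 × 980 = $6507.20
Slot 2: Arden pays $4.48 × 360 = $1612.80
Slot 3: Cinder pays $0.43 × 180 = $77.40
Total = $8197.40

Total revenue: $8197.40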